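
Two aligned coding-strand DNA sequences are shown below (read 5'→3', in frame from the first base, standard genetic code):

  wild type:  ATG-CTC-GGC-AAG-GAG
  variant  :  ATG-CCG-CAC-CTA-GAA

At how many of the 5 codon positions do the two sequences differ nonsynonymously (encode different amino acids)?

Codon 1: ATG Met / ATG Met — identical.
Codon 2: CTC Leu / CCG Pro — nonsynonymous.
Codon 3: GGC Gly / CAC His — nonsynonymous.
Codon 4: AAG Lys / CTA Leu — nonsynonymous.
Codon 5: GAG Glu / GAA Glu — synonymous.
Nonsynonymous differences: 3.

3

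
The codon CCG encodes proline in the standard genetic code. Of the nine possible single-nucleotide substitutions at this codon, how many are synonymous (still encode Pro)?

Position 1: none → 0 synonymous.
Position 2: none → 0 synonymous.
Position 3: CCT, CCC, CCA → 3 synonymous.
Total: 0 + 0 + 3 = 3.

3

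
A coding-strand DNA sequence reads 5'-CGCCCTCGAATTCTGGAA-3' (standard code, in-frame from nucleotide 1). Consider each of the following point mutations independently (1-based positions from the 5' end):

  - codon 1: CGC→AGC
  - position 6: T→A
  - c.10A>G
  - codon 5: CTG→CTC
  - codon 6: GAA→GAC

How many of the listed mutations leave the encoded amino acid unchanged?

Codon 1: CGC (Arg) → AGC (Ser) — missense.
Codon 2: CCT (Pro) → CCA (Pro) — synonymous.
Codon 4: ATT (Ile) → GTT (Val) — missense.
Codon 5: CTG (Leu) → CTC (Leu) — synonymous.
Codon 6: GAA (Glu) → GAC (Asp) — missense.
Synonymous: 2 of 5.

2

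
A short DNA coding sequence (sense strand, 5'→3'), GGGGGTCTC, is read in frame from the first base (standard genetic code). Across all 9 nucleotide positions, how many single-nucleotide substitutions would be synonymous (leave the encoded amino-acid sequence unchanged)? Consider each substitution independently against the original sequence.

Codon 1 (GGG, Gly): 3 synonymous substitutions.
Codon 2 (GGT, Gly): 3 synonymous substitutions.
Codon 3 (CTC, Leu): 3 synonymous substitutions.
Total: 3 + 3 + 3 = 9.

9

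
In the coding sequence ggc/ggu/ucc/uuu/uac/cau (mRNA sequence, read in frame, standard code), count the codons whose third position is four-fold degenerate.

Codon 1 GGC (Gly): third position 4-fold.
Codon 2 GGU (Gly): third position 4-fold.
Codon 3 UCC (Ser): third position 4-fold.
Codon 4 UUU (Phe): third position 2-fold.
Codon 5 UAC (Tyr): third position 2-fold.
Codon 6 CAU (His): third position 2-fold.
Four-fold degenerate third positions: 3.

3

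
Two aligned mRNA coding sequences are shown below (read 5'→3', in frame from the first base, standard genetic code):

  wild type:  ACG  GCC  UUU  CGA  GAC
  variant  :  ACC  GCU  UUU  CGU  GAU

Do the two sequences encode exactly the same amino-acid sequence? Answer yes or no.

yes

Codon 1: ACG Thr / ACC Thr — synonymous.
Codon 2: GCC Ala / GCU Ala — synonymous.
Codon 3: UUU Phe / UUU Phe — identical.
Codon 4: CGA Arg / CGU Arg — synonymous.
Codon 5: GAC Asp / GAU Asp — synonymous.
Nonsynonymous differences: 0 → same protein.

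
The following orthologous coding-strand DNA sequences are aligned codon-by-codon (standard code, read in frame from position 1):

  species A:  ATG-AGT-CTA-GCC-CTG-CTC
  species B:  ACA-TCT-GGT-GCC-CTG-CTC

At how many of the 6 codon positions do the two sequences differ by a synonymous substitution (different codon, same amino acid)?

1

Codon 1: ATG Met / ACA Thr — nonsynonymous.
Codon 2: AGT Ser / TCT Ser — synonymous.
Codon 3: CTA Leu / GGT Gly — nonsynonymous.
Codon 4: GCC Ala / GCC Ala — identical.
Codon 5: CTG Leu / CTG Leu — identical.
Codon 6: CTC Leu / CTC Leu — identical.
Synonymous differences: 1.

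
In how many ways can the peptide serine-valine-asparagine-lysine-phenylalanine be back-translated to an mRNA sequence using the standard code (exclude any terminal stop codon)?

192

Ser: 6 codons.
Val: 4 codons.
Asn: 2 codons.
Lys: 2 codons.
Phe: 2 codons.
6 × 4 × 2 × 2 × 2 = 192.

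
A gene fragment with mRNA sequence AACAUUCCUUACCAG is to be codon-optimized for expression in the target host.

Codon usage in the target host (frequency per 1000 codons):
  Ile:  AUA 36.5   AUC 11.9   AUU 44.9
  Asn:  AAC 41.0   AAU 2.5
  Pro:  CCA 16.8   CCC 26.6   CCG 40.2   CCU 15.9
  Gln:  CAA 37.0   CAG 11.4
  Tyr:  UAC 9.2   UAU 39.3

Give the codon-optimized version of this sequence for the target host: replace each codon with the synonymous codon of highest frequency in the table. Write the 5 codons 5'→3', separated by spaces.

AAC AUU CCG UAU CAA

Codon 1 (Asn): best is AAC at 41.0.
Codon 2 (Ile): best is AUU at 44.9.
Codon 3 (Pro): best is CCG at 40.2.
Codon 4 (Tyr): best is UAU at 39.3.
Codon 5 (Gln): best is CAA at 37.0.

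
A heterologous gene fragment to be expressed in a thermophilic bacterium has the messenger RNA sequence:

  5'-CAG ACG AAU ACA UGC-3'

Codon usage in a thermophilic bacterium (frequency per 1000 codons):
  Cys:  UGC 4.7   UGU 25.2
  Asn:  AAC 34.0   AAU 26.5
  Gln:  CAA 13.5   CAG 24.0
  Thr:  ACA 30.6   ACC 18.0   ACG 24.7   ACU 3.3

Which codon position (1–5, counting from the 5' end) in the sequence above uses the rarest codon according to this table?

Codon 1 CAG (Gln): 24.0 per 1000.
Codon 2 ACG (Thr): 24.7 per 1000.
Codon 3 AAU (Asn): 26.5 per 1000.
Codon 4 ACA (Thr): 30.6 per 1000.
Codon 5 UGC (Cys): 4.7 per 1000.
Lowest frequency is 4.7 at codon 5.

5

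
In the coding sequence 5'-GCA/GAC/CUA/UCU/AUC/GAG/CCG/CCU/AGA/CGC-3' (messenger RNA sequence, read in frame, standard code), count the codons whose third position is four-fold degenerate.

Codon 1 GCA (Ala): third position 4-fold.
Codon 2 GAC (Asp): third position 2-fold.
Codon 3 CUA (Leu): third position 4-fold.
Codon 4 UCU (Ser): third position 4-fold.
Codon 5 AUC (Ile): third position 3-fold.
Codon 6 GAG (Glu): third position 2-fold.
Codon 7 CCG (Pro): third position 4-fold.
Codon 8 CCU (Pro): third position 4-fold.
Codon 9 AGA (Arg): third position 2-fold.
Codon 10 CGC (Arg): third position 4-fold.
Four-fold degenerate third positions: 6.

6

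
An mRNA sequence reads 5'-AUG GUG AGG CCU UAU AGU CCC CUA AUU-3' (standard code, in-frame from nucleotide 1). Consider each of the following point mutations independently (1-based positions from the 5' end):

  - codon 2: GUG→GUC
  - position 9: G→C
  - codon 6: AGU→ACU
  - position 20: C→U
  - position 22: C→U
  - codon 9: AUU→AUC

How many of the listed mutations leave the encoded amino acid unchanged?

Codon 2: GUG (Val) → GUC (Val) — synonymous.
Codon 3: AGG (Arg) → AGC (Ser) — missense.
Codon 6: AGU (Ser) → ACU (Thr) — missense.
Codon 7: CCC (Pro) → CUC (Leu) — missense.
Codon 8: CUA (Leu) → UUA (Leu) — synonymous.
Codon 9: AUU (Ile) → AUC (Ile) — synonymous.
Synonymous: 3 of 6.

3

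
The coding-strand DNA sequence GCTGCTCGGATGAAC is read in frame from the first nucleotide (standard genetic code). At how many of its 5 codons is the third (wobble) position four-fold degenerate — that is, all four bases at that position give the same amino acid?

Codon 1 GCT (Ala): third position 4-fold.
Codon 2 GCT (Ala): third position 4-fold.
Codon 3 CGG (Arg): third position 4-fold.
Codon 4 ATG (Met): third position 1-fold.
Codon 5 AAC (Asn): third position 2-fold.
Four-fold degenerate third positions: 3.

3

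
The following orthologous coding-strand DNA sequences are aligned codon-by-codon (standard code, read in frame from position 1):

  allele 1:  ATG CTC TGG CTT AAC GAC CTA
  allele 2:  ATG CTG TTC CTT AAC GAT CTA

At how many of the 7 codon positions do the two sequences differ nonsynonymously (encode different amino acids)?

1

Codon 1: ATG Met / ATG Met — identical.
Codon 2: CTC Leu / CTG Leu — synonymous.
Codon 3: TGG Trp / TTC Phe — nonsynonymous.
Codon 4: CTT Leu / CTT Leu — identical.
Codon 5: AAC Asn / AAC Asn — identical.
Codon 6: GAC Asp / GAT Asp — synonymous.
Codon 7: CTA Leu / CTA Leu — identical.
Nonsynonymous differences: 1.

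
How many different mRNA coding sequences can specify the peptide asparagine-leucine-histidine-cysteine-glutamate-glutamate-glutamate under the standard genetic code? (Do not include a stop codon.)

384

Asn: 2 codons.
Leu: 6 codons.
His: 2 codons.
Cys: 2 codons.
Glu: 2 codons.
Glu: 2 codons.
Glu: 2 codons.
2 × 6 × 2 × 2 × 2 × 2 × 2 = 384.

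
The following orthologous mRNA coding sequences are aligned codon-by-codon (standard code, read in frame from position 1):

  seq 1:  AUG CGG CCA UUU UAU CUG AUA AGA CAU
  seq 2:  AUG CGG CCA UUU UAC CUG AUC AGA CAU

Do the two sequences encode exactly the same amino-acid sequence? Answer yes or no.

Codon 1: AUG Met / AUG Met — identical.
Codon 2: CGG Arg / CGG Arg — identical.
Codon 3: CCA Pro / CCA Pro — identical.
Codon 4: UUU Phe / UUU Phe — identical.
Codon 5: UAU Tyr / UAC Tyr — synonymous.
Codon 6: CUG Leu / CUG Leu — identical.
Codon 7: AUA Ile / AUC Ile — synonymous.
Codon 8: AGA Arg / AGA Arg — identical.
Codon 9: CAU His / CAU His — identical.
Nonsynonymous differences: 0 → same protein.

yes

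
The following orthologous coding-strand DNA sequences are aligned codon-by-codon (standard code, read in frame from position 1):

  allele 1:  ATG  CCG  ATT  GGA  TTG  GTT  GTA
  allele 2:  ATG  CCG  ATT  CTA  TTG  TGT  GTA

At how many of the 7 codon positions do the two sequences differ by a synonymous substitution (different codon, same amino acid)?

Codon 1: ATG Met / ATG Met — identical.
Codon 2: CCG Pro / CCG Pro — identical.
Codon 3: ATT Ile / ATT Ile — identical.
Codon 4: GGA Gly / CTA Leu — nonsynonymous.
Codon 5: TTG Leu / TTG Leu — identical.
Codon 6: GTT Val / TGT Cys — nonsynonymous.
Codon 7: GTA Val / GTA Val — identical.
Synonymous differences: 0.

0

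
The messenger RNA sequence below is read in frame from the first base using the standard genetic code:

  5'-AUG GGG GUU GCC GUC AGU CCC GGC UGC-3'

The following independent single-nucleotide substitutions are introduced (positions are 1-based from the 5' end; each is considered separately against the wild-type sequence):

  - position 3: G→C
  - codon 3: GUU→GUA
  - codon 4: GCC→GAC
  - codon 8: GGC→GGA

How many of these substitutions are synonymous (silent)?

2

Codon 1: AUG (Met) → AUC (Ile) — missense.
Codon 3: GUU (Val) → GUA (Val) — synonymous.
Codon 4: GCC (Ala) → GAC (Asp) — missense.
Codon 8: GGC (Gly) → GGA (Gly) — synonymous.
Synonymous: 2 of 4.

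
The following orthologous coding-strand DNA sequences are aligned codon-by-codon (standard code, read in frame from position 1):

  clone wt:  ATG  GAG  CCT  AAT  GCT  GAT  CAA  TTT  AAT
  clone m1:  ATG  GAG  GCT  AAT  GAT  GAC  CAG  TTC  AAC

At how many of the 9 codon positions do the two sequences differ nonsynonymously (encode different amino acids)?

Codon 1: ATG Met / ATG Met — identical.
Codon 2: GAG Glu / GAG Glu — identical.
Codon 3: CCT Pro / GCT Ala — nonsynonymous.
Codon 4: AAT Asn / AAT Asn — identical.
Codon 5: GCT Ala / GAT Asp — nonsynonymous.
Codon 6: GAT Asp / GAC Asp — synonymous.
Codon 7: CAA Gln / CAG Gln — synonymous.
Codon 8: TTT Phe / TTC Phe — synonymous.
Codon 9: AAT Asn / AAC Asn — synonymous.
Nonsynonymous differences: 2.

2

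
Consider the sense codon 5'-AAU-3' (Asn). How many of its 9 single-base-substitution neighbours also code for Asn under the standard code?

Position 1: none → 0 synonymous.
Position 2: none → 0 synonymous.
Position 3: AAC → 1 synonymous.
Total: 0 + 0 + 1 = 1.

1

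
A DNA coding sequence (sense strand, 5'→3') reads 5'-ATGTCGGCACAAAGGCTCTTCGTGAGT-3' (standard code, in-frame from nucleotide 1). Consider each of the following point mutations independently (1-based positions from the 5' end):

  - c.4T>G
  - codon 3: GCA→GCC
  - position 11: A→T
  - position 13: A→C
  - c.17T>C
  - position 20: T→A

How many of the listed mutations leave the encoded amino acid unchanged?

2

Codon 2: TCG (Ser) → GCG (Ala) — missense.
Codon 3: GCA (Ala) → GCC (Ala) — synonymous.
Codon 4: CAA (Gln) → CTA (Leu) — missense.
Codon 5: AGG (Arg) → CGG (Arg) — synonymous.
Codon 6: CTC (Leu) → CCC (Pro) — missense.
Codon 7: TTC (Phe) → TAC (Tyr) — missense.
Synonymous: 2 of 6.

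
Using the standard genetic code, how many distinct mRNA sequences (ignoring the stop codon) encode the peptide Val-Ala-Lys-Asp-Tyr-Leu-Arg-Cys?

9216

Val: 4 codons.
Ala: 4 codons.
Lys: 2 codons.
Asp: 2 codons.
Tyr: 2 codons.
Leu: 6 codons.
Arg: 6 codons.
Cys: 2 codons.
4 × 4 × 2 × 2 × 2 × 6 × 6 × 2 = 9216.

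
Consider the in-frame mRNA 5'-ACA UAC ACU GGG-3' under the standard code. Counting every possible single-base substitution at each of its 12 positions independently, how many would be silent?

10

Codon 1 (ACA, Thr): 3 synonymous substitutions.
Codon 2 (UAC, Tyr): 1 synonymous substitution.
Codon 3 (ACU, Thr): 3 synonymous substitutions.
Codon 4 (GGG, Gly): 3 synonymous substitutions.
Total: 3 + 1 + 3 + 3 = 10.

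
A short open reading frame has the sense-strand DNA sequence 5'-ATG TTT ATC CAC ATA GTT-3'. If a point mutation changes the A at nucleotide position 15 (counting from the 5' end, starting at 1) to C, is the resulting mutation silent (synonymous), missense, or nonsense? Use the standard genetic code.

Position 15 falls in codon 5: ATA → Ile.
After the substitution the codon is ATC → Ile.
Both encode Ile, so the change is synonymous.

silent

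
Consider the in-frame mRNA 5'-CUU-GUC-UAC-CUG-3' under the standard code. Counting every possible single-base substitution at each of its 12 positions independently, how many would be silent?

Codon 1 (CUU, Leu): 3 synonymous substitutions.
Codon 2 (GUC, Val): 3 synonymous substitutions.
Codon 3 (UAC, Tyr): 1 synonymous substitution.
Codon 4 (CUG, Leu): 4 synonymous substitutions.
Total: 3 + 3 + 1 + 4 = 11.

11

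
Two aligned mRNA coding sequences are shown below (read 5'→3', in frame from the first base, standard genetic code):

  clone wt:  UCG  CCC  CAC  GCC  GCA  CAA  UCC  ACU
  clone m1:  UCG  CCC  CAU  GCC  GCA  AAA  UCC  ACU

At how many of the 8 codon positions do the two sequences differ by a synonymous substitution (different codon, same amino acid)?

1

Codon 1: UCG Ser / UCG Ser — identical.
Codon 2: CCC Pro / CCC Pro — identical.
Codon 3: CAC His / CAU His — synonymous.
Codon 4: GCC Ala / GCC Ala — identical.
Codon 5: GCA Ala / GCA Ala — identical.
Codon 6: CAA Gln / AAA Lys — nonsynonymous.
Codon 7: UCC Ser / UCC Ser — identical.
Codon 8: ACU Thr / ACU Thr — identical.
Synonymous differences: 1.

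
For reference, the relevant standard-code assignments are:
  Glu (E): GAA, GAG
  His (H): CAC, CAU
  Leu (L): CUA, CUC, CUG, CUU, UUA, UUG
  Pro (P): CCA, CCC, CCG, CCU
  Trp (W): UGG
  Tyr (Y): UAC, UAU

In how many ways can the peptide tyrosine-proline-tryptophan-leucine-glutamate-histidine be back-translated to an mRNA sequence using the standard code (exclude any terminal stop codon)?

Tyr: 2 codons.
Pro: 4 codons.
Trp: 1 codon.
Leu: 6 codons.
Glu: 2 codons.
His: 2 codons.
2 × 4 × 1 × 6 × 2 × 2 = 192.

192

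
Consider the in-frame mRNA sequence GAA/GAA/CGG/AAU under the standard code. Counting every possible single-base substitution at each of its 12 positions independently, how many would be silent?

Codon 1 (GAA, Glu): 1 synonymous substitution.
Codon 2 (GAA, Glu): 1 synonymous substitution.
Codon 3 (CGG, Arg): 4 synonymous substitutions.
Codon 4 (AAU, Asn): 1 synonymous substitution.
Total: 1 + 1 + 4 + 1 = 7.

7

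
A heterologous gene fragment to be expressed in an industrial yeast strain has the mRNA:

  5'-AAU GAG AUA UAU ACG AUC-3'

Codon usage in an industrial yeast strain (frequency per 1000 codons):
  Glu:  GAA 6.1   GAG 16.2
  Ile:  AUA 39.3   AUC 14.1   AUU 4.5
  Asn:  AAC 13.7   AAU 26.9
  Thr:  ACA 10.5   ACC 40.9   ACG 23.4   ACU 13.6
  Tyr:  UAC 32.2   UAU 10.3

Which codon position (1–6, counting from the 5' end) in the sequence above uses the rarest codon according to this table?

4

Codon 1 AAU (Asn): 26.9 per 1000.
Codon 2 GAG (Glu): 16.2 per 1000.
Codon 3 AUA (Ile): 39.3 per 1000.
Codon 4 UAU (Tyr): 10.3 per 1000.
Codon 5 ACG (Thr): 23.4 per 1000.
Codon 6 AUC (Ile): 14.1 per 1000.
Lowest frequency is 10.3 at codon 4.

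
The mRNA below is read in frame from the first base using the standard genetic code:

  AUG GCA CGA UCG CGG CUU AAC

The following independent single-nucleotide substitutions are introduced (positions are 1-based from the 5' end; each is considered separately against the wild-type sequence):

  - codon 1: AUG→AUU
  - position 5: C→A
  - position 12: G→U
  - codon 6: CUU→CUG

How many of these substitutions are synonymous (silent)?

Codon 1: AUG (Met) → AUU (Ile) — missense.
Codon 2: GCA (Ala) → GAA (Glu) — missense.
Codon 4: UCG (Ser) → UCU (Ser) — synonymous.
Codon 6: CUU (Leu) → CUG (Leu) — synonymous.
Synonymous: 2 of 4.

2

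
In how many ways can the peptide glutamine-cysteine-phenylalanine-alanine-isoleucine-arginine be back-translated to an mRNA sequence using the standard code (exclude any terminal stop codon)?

Gln: 2 codons.
Cys: 2 codons.
Phe: 2 codons.
Ala: 4 codons.
Ile: 3 codons.
Arg: 6 codons.
2 × 2 × 2 × 4 × 3 × 6 = 576.

576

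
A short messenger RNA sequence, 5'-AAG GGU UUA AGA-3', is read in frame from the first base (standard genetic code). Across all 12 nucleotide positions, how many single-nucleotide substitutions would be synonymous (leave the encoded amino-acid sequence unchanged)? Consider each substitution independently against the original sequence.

Codon 1 (AAG, Lys): 1 synonymous substitution.
Codon 2 (GGU, Gly): 3 synonymous substitutions.
Codon 3 (UUA, Leu): 2 synonymous substitutions.
Codon 4 (AGA, Arg): 2 synonymous substitutions.
Total: 1 + 3 + 2 + 2 = 8.

8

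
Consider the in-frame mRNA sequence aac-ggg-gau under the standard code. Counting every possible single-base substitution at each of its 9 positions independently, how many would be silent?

Codon 1 (AAC, Asn): 1 synonymous substitution.
Codon 2 (GGG, Gly): 3 synonymous substitutions.
Codon 3 (GAU, Asp): 1 synonymous substitution.
Total: 1 + 3 + 1 = 5.

5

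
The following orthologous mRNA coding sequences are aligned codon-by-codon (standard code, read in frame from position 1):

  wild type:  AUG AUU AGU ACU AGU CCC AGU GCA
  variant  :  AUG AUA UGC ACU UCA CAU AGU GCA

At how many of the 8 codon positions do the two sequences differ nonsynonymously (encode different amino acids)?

Codon 1: AUG Met / AUG Met — identical.
Codon 2: AUU Ile / AUA Ile — synonymous.
Codon 3: AGU Ser / UGC Cys — nonsynonymous.
Codon 4: ACU Thr / ACU Thr — identical.
Codon 5: AGU Ser / UCA Ser — synonymous.
Codon 6: CCC Pro / CAU His — nonsynonymous.
Codon 7: AGU Ser / AGU Ser — identical.
Codon 8: GCA Ala / GCA Ala — identical.
Nonsynonymous differences: 2.

2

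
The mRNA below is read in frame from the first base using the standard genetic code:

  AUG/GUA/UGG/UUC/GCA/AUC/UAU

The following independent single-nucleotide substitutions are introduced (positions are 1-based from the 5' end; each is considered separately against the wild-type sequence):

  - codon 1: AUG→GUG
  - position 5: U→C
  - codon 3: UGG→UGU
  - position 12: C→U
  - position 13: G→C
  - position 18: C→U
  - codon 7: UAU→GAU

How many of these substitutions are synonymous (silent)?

2

Codon 1: AUG (Met) → GUG (Val) — missense.
Codon 2: GUA (Val) → GCA (Ala) — missense.
Codon 3: UGG (Trp) → UGU (Cys) — missense.
Codon 4: UUC (Phe) → UUU (Phe) — synonymous.
Codon 5: GCA (Ala) → CCA (Pro) — missense.
Codon 6: AUC (Ile) → AUU (Ile) — synonymous.
Codon 7: UAU (Tyr) → GAU (Asp) — missense.
Synonymous: 2 of 7.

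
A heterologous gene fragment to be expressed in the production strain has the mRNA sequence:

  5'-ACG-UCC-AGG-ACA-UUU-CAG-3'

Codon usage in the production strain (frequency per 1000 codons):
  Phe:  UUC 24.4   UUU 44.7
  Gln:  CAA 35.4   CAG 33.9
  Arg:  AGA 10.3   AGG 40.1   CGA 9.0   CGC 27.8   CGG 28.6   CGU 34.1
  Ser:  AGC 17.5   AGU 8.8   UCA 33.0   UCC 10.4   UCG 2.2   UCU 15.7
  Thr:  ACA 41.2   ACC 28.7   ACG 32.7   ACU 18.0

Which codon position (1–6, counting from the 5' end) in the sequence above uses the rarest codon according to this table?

2

Codon 1 ACG (Thr): 32.7 per 1000.
Codon 2 UCC (Ser): 10.4 per 1000.
Codon 3 AGG (Arg): 40.1 per 1000.
Codon 4 ACA (Thr): 41.2 per 1000.
Codon 5 UUU (Phe): 44.7 per 1000.
Codon 6 CAG (Gln): 33.9 per 1000.
Lowest frequency is 10.4 at codon 2.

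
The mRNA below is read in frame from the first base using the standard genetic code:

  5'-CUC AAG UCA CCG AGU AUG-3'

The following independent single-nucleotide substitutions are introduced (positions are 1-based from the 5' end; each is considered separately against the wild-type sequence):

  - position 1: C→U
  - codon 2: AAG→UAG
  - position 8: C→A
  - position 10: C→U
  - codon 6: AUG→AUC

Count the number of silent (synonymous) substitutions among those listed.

0

Codon 1: CUC (Leu) → UUC (Phe) — missense.
Codon 2: AAG (Lys) → UAG (Stop) — nonsense.
Codon 3: UCA (Ser) → UAA (Stop) — nonsense.
Codon 4: CCG (Pro) → UCG (Ser) — missense.
Codon 6: AUG (Met) → AUC (Ile) — missense.
Synonymous: 0 of 5.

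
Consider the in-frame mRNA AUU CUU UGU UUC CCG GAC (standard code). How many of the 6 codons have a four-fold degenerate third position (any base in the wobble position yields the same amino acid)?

Codon 1 AUU (Ile): third position 3-fold.
Codon 2 CUU (Leu): third position 4-fold.
Codon 3 UGU (Cys): third position 2-fold.
Codon 4 UUC (Phe): third position 2-fold.
Codon 5 CCG (Pro): third position 4-fold.
Codon 6 GAC (Asp): third position 2-fold.
Four-fold degenerate third positions: 2.

2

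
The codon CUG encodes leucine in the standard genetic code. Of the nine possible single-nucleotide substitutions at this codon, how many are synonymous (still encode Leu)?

4

Position 1: UUG → 1 synonymous.
Position 2: none → 0 synonymous.
Position 3: CUU, CUC, CUA → 3 synonymous.
Total: 1 + 0 + 3 = 4.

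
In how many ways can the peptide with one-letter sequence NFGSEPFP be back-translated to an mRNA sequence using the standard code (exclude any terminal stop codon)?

Asn: 2 codons.
Phe: 2 codons.
Gly: 4 codons.
Ser: 6 codons.
Glu: 2 codons.
Pro: 4 codons.
Phe: 2 codons.
Pro: 4 codons.
2 × 2 × 4 × 6 × 2 × 4 × 2 × 4 = 6144.

6144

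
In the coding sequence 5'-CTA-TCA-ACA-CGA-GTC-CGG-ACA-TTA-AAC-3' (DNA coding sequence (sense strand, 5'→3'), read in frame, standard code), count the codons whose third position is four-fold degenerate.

7

Codon 1 CTA (Leu): third position 4-fold.
Codon 2 TCA (Ser): third position 4-fold.
Codon 3 ACA (Thr): third position 4-fold.
Codon 4 CGA (Arg): third position 4-fold.
Codon 5 GTC (Val): third position 4-fold.
Codon 6 CGG (Arg): third position 4-fold.
Codon 7 ACA (Thr): third position 4-fold.
Codon 8 TTA (Leu): third position 2-fold.
Codon 9 AAC (Asn): third position 2-fold.
Four-fold degenerate third positions: 7.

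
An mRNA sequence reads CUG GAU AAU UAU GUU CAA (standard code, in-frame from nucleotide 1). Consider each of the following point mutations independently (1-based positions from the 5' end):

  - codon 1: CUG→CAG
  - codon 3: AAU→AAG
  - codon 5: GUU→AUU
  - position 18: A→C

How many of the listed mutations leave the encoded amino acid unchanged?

Codon 1: CUG (Leu) → CAG (Gln) — missense.
Codon 3: AAU (Asn) → AAG (Lys) — missense.
Codon 5: GUU (Val) → AUU (Ile) — missense.
Codon 6: CAA (Gln) → CAC (His) — missense.
Synonymous: 0 of 4.

0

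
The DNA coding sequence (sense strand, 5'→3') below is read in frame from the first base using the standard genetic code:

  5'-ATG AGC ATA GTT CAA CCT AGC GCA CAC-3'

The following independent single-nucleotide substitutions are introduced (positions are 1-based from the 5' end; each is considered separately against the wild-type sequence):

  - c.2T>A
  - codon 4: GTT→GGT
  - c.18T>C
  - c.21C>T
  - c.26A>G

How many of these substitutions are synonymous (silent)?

Codon 1: ATG (Met) → AAG (Lys) — missense.
Codon 4: GTT (Val) → GGT (Gly) — missense.
Codon 6: CCT (Pro) → CCC (Pro) — synonymous.
Codon 7: AGC (Ser) → AGT (Ser) — synonymous.
Codon 9: CAC (His) → CGC (Arg) — missense.
Synonymous: 2 of 5.

2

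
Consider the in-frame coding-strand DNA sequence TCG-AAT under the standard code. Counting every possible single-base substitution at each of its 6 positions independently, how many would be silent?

4

Codon 1 (TCG, Ser): 3 synonymous substitutions.
Codon 2 (AAT, Asn): 1 synonymous substitution.
Total: 3 + 1 = 4.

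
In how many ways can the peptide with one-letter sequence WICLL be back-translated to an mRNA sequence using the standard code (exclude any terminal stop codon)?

216

Trp: 1 codon.
Ile: 3 codons.
Cys: 2 codons.
Leu: 6 codons.
Leu: 6 codons.
1 × 3 × 2 × 6 × 6 = 216.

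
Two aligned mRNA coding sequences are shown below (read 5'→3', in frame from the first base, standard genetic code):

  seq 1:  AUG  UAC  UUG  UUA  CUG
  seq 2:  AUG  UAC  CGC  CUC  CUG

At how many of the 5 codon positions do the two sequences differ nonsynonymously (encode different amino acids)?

Codon 1: AUG Met / AUG Met — identical.
Codon 2: UAC Tyr / UAC Tyr — identical.
Codon 3: UUG Leu / CGC Arg — nonsynonymous.
Codon 4: UUA Leu / CUC Leu — synonymous.
Codon 5: CUG Leu / CUG Leu — identical.
Nonsynonymous differences: 1.

1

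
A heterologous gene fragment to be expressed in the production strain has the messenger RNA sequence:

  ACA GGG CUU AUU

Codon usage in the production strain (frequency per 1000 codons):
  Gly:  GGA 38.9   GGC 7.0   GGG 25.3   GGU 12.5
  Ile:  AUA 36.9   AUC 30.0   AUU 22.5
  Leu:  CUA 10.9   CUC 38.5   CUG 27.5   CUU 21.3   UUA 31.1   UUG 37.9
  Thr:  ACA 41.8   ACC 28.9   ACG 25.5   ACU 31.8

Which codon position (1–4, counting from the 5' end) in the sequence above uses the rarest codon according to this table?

Codon 1 ACA (Thr): 41.8 per 1000.
Codon 2 GGG (Gly): 25.3 per 1000.
Codon 3 CUU (Leu): 21.3 per 1000.
Codon 4 AUU (Ile): 22.5 per 1000.
Lowest frequency is 21.3 at codon 3.

3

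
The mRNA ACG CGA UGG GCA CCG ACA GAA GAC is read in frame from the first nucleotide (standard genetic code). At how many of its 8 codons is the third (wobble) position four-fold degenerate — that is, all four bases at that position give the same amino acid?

Codon 1 ACG (Thr): third position 4-fold.
Codon 2 CGA (Arg): third position 4-fold.
Codon 3 UGG (Trp): third position 1-fold.
Codon 4 GCA (Ala): third position 4-fold.
Codon 5 CCG (Pro): third position 4-fold.
Codon 6 ACA (Thr): third position 4-fold.
Codon 7 GAA (Glu): third position 2-fold.
Codon 8 GAC (Asp): third position 2-fold.
Four-fold degenerate third positions: 5.

5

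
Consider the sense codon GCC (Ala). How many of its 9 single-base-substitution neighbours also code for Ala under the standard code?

3

Position 1: none → 0 synonymous.
Position 2: none → 0 synonymous.
Position 3: GCU, GCA, GCG → 3 synonymous.
Total: 0 + 0 + 3 = 3.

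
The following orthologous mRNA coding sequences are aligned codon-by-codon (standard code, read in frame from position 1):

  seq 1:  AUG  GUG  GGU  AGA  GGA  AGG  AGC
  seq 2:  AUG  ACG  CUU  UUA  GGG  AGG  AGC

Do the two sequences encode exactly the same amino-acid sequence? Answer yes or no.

Codon 1: AUG Met / AUG Met — identical.
Codon 2: GUG Val / ACG Thr — nonsynonymous.
Codon 3: GGU Gly / CUU Leu — nonsynonymous.
Codon 4: AGA Arg / UUA Leu — nonsynonymous.
Codon 5: GGA Gly / GGG Gly — synonymous.
Codon 6: AGG Arg / AGG Arg — identical.
Codon 7: AGC Ser / AGC Ser — identical.
Nonsynonymous differences: 3 → different protein.

no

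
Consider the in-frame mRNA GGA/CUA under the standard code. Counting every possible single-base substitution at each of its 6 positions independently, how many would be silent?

7

Codon 1 (GGA, Gly): 3 synonymous substitutions.
Codon 2 (CUA, Leu): 4 synonymous substitutions.
Total: 3 + 4 = 7.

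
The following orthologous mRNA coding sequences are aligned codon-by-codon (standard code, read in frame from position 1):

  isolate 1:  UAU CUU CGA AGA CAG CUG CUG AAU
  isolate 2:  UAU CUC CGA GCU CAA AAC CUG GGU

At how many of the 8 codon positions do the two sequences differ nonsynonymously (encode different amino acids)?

Codon 1: UAU Tyr / UAU Tyr — identical.
Codon 2: CUU Leu / CUC Leu — synonymous.
Codon 3: CGA Arg / CGA Arg — identical.
Codon 4: AGA Arg / GCU Ala — nonsynonymous.
Codon 5: CAG Gln / CAA Gln — synonymous.
Codon 6: CUG Leu / AAC Asn — nonsynonymous.
Codon 7: CUG Leu / CUG Leu — identical.
Codon 8: AAU Asn / GGU Gly — nonsynonymous.
Nonsynonymous differences: 3.

3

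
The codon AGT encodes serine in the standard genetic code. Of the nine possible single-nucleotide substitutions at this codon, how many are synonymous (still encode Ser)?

Position 1: none → 0 synonymous.
Position 2: none → 0 synonymous.
Position 3: AGC → 1 synonymous.
Total: 0 + 0 + 1 = 1.

1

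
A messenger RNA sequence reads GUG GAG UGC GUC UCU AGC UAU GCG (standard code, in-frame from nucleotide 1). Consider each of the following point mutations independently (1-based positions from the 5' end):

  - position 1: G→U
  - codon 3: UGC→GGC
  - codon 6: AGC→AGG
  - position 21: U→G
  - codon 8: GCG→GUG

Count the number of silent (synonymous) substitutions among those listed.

Codon 1: GUG (Val) → UUG (Leu) — missense.
Codon 3: UGC (Cys) → GGC (Gly) — missense.
Codon 6: AGC (Ser) → AGG (Arg) — missense.
Codon 7: UAU (Tyr) → UAG (Stop) — nonsense.
Codon 8: GCG (Ala) → GUG (Val) — missense.
Synonymous: 0 of 5.

0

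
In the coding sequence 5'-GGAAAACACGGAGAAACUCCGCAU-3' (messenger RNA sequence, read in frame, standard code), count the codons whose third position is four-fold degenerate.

4

Codon 1 GGA (Gly): third position 4-fold.
Codon 2 AAA (Lys): third position 2-fold.
Codon 3 CAC (His): third position 2-fold.
Codon 4 GGA (Gly): third position 4-fold.
Codon 5 GAA (Glu): third position 2-fold.
Codon 6 ACU (Thr): third position 4-fold.
Codon 7 CCG (Pro): third position 4-fold.
Codon 8 CAU (His): third position 2-fold.
Four-fold degenerate third positions: 4.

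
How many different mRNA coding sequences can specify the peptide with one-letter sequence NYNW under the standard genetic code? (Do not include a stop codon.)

8

Asn: 2 codons.
Tyr: 2 codons.
Asn: 2 codons.
Trp: 1 codon.
2 × 2 × 2 × 1 = 8.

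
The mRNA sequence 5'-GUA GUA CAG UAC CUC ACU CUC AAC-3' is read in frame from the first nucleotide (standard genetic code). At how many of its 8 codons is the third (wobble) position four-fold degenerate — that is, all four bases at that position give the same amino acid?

Codon 1 GUA (Val): third position 4-fold.
Codon 2 GUA (Val): third position 4-fold.
Codon 3 CAG (Gln): third position 2-fold.
Codon 4 UAC (Tyr): third position 2-fold.
Codon 5 CUC (Leu): third position 4-fold.
Codon 6 ACU (Thr): third position 4-fold.
Codon 7 CUC (Leu): third position 4-fold.
Codon 8 AAC (Asn): third position 2-fold.
Four-fold degenerate third positions: 5.

5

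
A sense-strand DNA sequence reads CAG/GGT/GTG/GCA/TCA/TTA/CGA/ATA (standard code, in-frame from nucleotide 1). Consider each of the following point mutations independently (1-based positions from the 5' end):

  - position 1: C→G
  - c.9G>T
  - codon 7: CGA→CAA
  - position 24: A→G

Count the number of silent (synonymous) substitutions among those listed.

Codon 1: CAG (Gln) → GAG (Glu) — missense.
Codon 3: GTG (Val) → GTT (Val) — synonymous.
Codon 7: CGA (Arg) → CAA (Gln) — missense.
Codon 8: ATA (Ile) → ATG (Met) — missense.
Synonymous: 1 of 4.

1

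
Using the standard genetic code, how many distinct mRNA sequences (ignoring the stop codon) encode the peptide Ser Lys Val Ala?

Ser: 6 codons.
Lys: 2 codons.
Val: 4 codons.
Ala: 4 codons.
6 × 2 × 4 × 4 = 192.

192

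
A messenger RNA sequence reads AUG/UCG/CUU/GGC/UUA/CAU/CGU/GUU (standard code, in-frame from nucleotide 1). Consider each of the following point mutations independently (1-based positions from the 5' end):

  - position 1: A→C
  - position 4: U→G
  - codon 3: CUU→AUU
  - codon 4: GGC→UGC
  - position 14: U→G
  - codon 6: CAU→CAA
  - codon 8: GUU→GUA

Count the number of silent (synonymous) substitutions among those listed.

Codon 1: AUG (Met) → CUG (Leu) — missense.
Codon 2: UCG (Ser) → GCG (Ala) — missense.
Codon 3: CUU (Leu) → AUU (Ile) — missense.
Codon 4: GGC (Gly) → UGC (Cys) — missense.
Codon 5: UUA (Leu) → UGA (Stop) — nonsense.
Codon 6: CAU (His) → CAA (Gln) — missense.
Codon 8: GUU (Val) → GUA (Val) — synonymous.
Synonymous: 1 of 7.

1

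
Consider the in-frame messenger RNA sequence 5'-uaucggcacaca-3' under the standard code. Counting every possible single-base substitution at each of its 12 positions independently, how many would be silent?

9

Codon 1 (UAU, Tyr): 1 synonymous substitution.
Codon 2 (CGG, Arg): 4 synonymous substitutions.
Codon 3 (CAC, His): 1 synonymous substitution.
Codon 4 (ACA, Thr): 3 synonymous substitutions.
Total: 1 + 4 + 1 + 3 = 9.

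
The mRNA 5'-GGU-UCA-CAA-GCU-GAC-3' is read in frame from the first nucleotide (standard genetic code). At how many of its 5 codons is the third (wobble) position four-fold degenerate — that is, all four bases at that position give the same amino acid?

3

Codon 1 GGU (Gly): third position 4-fold.
Codon 2 UCA (Ser): third position 4-fold.
Codon 3 CAA (Gln): third position 2-fold.
Codon 4 GCU (Ala): third position 4-fold.
Codon 5 GAC (Asp): third position 2-fold.
Four-fold degenerate third positions: 3.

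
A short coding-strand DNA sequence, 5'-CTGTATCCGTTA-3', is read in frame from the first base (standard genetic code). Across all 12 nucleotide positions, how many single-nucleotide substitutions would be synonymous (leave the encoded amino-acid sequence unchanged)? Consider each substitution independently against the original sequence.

Codon 1 (CTG, Leu): 4 synonymous substitutions.
Codon 2 (TAT, Tyr): 1 synonymous substitution.
Codon 3 (CCG, Pro): 3 synonymous substitutions.
Codon 4 (TTA, Leu): 2 synonymous substitutions.
Total: 4 + 1 + 3 + 2 = 10.

10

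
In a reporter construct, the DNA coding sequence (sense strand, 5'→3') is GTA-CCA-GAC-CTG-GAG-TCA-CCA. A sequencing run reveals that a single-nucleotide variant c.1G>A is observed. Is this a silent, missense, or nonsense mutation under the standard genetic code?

missense

Position 1 falls in codon 1: GTA → Val.
After the substitution the codon is ATA → Ile.
Val ≠ Ile, so this is a missense mutation.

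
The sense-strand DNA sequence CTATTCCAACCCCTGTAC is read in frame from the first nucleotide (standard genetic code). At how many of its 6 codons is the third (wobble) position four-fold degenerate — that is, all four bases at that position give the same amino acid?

Codon 1 CTA (Leu): third position 4-fold.
Codon 2 TTC (Phe): third position 2-fold.
Codon 3 CAA (Gln): third position 2-fold.
Codon 4 CCC (Pro): third position 4-fold.
Codon 5 CTG (Leu): third position 4-fold.
Codon 6 TAC (Tyr): third position 2-fold.
Four-fold degenerate third positions: 3.

3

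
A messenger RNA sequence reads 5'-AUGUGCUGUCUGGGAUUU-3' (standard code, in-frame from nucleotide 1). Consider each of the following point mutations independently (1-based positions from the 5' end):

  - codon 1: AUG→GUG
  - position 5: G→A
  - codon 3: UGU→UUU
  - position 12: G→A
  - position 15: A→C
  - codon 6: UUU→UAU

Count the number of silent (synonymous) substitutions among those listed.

Codon 1: AUG (Met) → GUG (Val) — missense.
Codon 2: UGC (Cys) → UAC (Tyr) — missense.
Codon 3: UGU (Cys) → UUU (Phe) — missense.
Codon 4: CUG (Leu) → CUA (Leu) — synonymous.
Codon 5: GGA (Gly) → GGC (Gly) — synonymous.
Codon 6: UUU (Phe) → UAU (Tyr) — missense.
Synonymous: 2 of 6.

2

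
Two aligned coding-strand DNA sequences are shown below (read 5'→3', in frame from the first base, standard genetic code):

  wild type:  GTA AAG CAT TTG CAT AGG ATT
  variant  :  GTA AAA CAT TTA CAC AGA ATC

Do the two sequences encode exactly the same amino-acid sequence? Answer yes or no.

Codon 1: GTA Val / GTA Val — identical.
Codon 2: AAG Lys / AAA Lys — synonymous.
Codon 3: CAT His / CAT His — identical.
Codon 4: TTG Leu / TTA Leu — synonymous.
Codon 5: CAT His / CAC His — synonymous.
Codon 6: AGG Arg / AGA Arg — synonymous.
Codon 7: ATT Ile / ATC Ile — synonymous.
Nonsynonymous differences: 0 → same protein.

yes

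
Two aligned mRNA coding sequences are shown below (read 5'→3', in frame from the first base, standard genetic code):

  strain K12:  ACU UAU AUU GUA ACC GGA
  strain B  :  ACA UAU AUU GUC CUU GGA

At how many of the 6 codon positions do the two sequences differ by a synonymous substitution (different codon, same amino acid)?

Codon 1: ACU Thr / ACA Thr — synonymous.
Codon 2: UAU Tyr / UAU Tyr — identical.
Codon 3: AUU Ile / AUU Ile — identical.
Codon 4: GUA Val / GUC Val — synonymous.
Codon 5: ACC Thr / CUU Leu — nonsynonymous.
Codon 6: GGA Gly / GGA Gly — identical.
Synonymous differences: 2.

2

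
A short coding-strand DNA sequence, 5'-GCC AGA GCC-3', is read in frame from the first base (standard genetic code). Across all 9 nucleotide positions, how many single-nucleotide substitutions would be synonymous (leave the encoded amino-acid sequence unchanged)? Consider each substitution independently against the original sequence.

8

Codon 1 (GCC, Ala): 3 synonymous substitutions.
Codon 2 (AGA, Arg): 2 synonymous substitutions.
Codon 3 (GCC, Ala): 3 synonymous substitutions.
Total: 3 + 2 + 3 = 8.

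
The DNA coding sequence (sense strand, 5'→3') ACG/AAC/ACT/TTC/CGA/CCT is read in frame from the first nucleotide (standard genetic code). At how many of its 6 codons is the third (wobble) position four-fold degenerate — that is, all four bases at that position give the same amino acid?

4

Codon 1 ACG (Thr): third position 4-fold.
Codon 2 AAC (Asn): third position 2-fold.
Codon 3 ACT (Thr): third position 4-fold.
Codon 4 TTC (Phe): third position 2-fold.
Codon 5 CGA (Arg): third position 4-fold.
Codon 6 CCT (Pro): third position 4-fold.
Four-fold degenerate third positions: 4.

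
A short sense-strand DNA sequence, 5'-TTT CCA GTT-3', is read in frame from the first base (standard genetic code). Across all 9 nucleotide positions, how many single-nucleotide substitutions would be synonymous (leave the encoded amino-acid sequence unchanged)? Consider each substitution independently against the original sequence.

Codon 1 (TTT, Phe): 1 synonymous substitution.
Codon 2 (CCA, Pro): 3 synonymous substitutions.
Codon 3 (GTT, Val): 3 synonymous substitutions.
Total: 1 + 3 + 3 = 7.

7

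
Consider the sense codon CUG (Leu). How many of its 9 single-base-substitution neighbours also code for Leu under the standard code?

4

Position 1: UUG → 1 synonymous.
Position 2: none → 0 synonymous.
Position 3: CUU, CUC, CUA → 3 synonymous.
Total: 1 + 0 + 3 = 4.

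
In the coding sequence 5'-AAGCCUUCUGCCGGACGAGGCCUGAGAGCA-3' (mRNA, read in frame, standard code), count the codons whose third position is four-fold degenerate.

8

Codon 1 AAG (Lys): third position 2-fold.
Codon 2 CCU (Pro): third position 4-fold.
Codon 3 UCU (Ser): third position 4-fold.
Codon 4 GCC (Ala): third position 4-fold.
Codon 5 GGA (Gly): third position 4-fold.
Codon 6 CGA (Arg): third position 4-fold.
Codon 7 GGC (Gly): third position 4-fold.
Codon 8 CUG (Leu): third position 4-fold.
Codon 9 AGA (Arg): third position 2-fold.
Codon 10 GCA (Ala): third position 4-fold.
Four-fold degenerate third positions: 8.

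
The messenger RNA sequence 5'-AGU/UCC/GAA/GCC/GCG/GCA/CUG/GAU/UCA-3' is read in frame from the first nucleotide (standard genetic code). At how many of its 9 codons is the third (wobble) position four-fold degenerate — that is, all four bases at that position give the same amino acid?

6

Codon 1 AGU (Ser): third position 2-fold.
Codon 2 UCC (Ser): third position 4-fold.
Codon 3 GAA (Glu): third position 2-fold.
Codon 4 GCC (Ala): third position 4-fold.
Codon 5 GCG (Ala): third position 4-fold.
Codon 6 GCA (Ala): third position 4-fold.
Codon 7 CUG (Leu): third position 4-fold.
Codon 8 GAU (Asp): third position 2-fold.
Codon 9 UCA (Ser): third position 4-fold.
Four-fold degenerate third positions: 6.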